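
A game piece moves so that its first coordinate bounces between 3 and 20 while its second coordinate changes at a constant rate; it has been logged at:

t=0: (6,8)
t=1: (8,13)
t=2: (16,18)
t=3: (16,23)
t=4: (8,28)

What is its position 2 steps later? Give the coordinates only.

(14,38)

The first coordinate travels 8 per step and bounces off the walls at 3 and 20.
  step 5: 8 → 6
  step 6: 6 → 14
The second coordinate changes by +5 each step: at step 6 it is 38.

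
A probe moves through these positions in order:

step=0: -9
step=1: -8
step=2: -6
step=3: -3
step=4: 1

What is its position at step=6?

12

First differences are +1, +2, +3, +4; their common second difference is +1 (constant acceleration).
step 5: 1 + 5 → 6
step 6: 6 + 6 → 12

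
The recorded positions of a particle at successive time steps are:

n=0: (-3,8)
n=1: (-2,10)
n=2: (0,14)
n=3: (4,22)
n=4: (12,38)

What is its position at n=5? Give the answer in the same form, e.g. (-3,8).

Step-to-step displacements: (+1,+2), (+2,+4), (+4,+8), (+8,+16); each is 2× the previous.
step 5: (12,38) + (+16,+32) → (28,70)

(28,70)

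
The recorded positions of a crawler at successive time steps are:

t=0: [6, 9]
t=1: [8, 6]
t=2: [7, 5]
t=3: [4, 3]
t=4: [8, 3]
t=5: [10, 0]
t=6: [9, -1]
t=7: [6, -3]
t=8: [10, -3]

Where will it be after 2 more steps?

[11, -7]

Step-to-step displacements: [+2, -3], [-1, -1], [-3, -2], [+4, +0], [+2, -3], [-1, -1], [-3, -2], [+4, +0] — a repeating cycle of length 4.
step 9: apply [+2, -3] → [12, -6]
step 10: apply [-1, -1] → [11, -7]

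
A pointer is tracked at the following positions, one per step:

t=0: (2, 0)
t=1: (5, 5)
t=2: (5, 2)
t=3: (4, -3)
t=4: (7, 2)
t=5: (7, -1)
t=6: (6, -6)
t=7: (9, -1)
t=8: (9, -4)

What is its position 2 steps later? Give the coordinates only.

(11, -4)

The moves between consecutive positions are (+3, +5), (+0, -3), (-1, -5), (+3, +5), (+0, -3), (-1, -5), (+3, +5), (+0, -3); they repeat the 3-cycle [(+3, +5), (+0, -3), (-1, -5)].
step 9: apply (-1, -5) → (8, -9)
step 10: apply (+3, +5) → (11, -4)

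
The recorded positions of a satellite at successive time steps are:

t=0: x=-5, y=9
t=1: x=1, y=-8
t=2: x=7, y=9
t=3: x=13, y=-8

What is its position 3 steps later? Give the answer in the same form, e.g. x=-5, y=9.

x=31, y=9

X: linear, +6 per step → 31 at step 6.
Y: cycles through 9, -8 every 2 steps. Step 6 lands at position 0 of the cycle → 9.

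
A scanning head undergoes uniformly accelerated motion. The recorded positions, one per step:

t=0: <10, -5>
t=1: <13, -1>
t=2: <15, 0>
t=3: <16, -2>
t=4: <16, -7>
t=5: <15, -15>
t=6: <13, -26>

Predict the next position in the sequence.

Successive displacements: <+3, +4>, <+2, +1>, <+1, -2>, <+0, -5>, <-1, -8>, <-2, -11> — each changes by <-1, -3>.
step 7: <13, -26> + <-3, -14> → <10, -40>

<10, -40>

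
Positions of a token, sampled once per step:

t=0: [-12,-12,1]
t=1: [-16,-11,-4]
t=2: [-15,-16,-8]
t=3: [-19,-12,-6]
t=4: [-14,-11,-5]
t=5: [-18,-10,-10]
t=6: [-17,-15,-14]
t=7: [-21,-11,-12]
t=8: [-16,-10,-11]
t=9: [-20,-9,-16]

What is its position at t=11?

The moves between consecutive positions are [-4,+1,-5], [+1,-5,-4], [-4,+4,+2], [+5,+1,+1], [-4,+1,-5], [+1,-5,-4], [-4,+4,+2], [+5,+1,+1], [-4,+1,-5]; they repeat the 4-cycle [[-4,+1,-5], [+1,-5,-4], [-4,+4,+2], [+5,+1,+1]].
step 10: apply [+1,-5,-4] → [-19,-14,-20]
step 11: apply [-4,+4,+2] → [-23,-10,-18]

[-23,-10,-18]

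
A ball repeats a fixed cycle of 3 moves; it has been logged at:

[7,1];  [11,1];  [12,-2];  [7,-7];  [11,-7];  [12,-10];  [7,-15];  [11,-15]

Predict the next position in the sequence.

[12,-18]

Step-to-step displacements: [+4,+0], [+1,-3], [-5,-5], [+4,+0], [+1,-3], [-5,-5], [+4,+0] — a repeating cycle of length 3.
step 8: apply [+1,-3] → [12,-18]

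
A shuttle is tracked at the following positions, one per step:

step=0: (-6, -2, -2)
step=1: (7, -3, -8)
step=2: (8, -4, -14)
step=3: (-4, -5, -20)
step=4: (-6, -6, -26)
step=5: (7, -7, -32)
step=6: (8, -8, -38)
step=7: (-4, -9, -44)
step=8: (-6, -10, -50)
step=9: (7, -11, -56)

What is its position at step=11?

First: cycles through -6, 7, 8, -4 every 4 steps. Step 11 lands at position 3 of the cycle → -4.
Second: linear, -1 per step → -13 at step 11.
Third: linear, -6 per step → -68 at step 11.

(-4, -13, -68)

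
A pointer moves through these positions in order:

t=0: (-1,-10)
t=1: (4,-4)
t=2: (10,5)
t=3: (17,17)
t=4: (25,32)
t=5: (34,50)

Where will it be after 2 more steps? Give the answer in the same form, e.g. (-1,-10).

(55,95)

Taking differences between consecutive positions: (+5,+6), (+6,+9), (+7,+12), (+8,+15), (+9,+18). These grow by (+1,+3) each step.
step 6: (34,50) + (+10,+21) → (44,71)
step 7: (44,71) + (+11,+24) → (55,95)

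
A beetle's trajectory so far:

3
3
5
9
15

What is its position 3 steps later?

45

First differences are +0, +2, +4, +6; their common second difference is +2 (constant acceleration).
step 5: 15 + 8 → 23
step 6: 23 + 10 → 33
step 7: 33 + 12 → 45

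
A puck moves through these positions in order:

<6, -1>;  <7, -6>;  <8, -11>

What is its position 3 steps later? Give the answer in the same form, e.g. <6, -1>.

<11, -26>

Constant displacement of <+1, -5> per step.
step 3: <8, -11> + <+1, -5> → <9, -16>
step 4: <9, -16> + <+1, -5> → <10, -21>
step 5: <10, -21> + <+1, -5> → <11, -26>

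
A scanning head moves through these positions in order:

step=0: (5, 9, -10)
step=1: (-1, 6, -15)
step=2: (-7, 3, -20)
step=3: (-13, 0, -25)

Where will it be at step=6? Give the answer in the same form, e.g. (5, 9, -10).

(-31, -9, -40)

Constant displacement of (-6, -3, -5) per step.
step 4: (-13, 0, -25) + (-6, -3, -5) → (-19, -3, -30)
step 5: (-19, -3, -30) + (-6, -3, -5) → (-25, -6, -35)
step 6: (-25, -6, -35) + (-6, -3, -5) → (-31, -9, -40)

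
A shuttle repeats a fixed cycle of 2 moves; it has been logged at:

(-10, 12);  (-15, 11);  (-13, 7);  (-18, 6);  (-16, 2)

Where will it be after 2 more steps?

(-19, -3)

Differencing gives (-5, -1), (+2, -4), (-5, -1), (+2, -4). This is the pattern (-5, -1), (+2, -4) repeated.
step 5: apply (-5, -1) → (-21, 1)
step 6: apply (+2, -4) → (-19, -3)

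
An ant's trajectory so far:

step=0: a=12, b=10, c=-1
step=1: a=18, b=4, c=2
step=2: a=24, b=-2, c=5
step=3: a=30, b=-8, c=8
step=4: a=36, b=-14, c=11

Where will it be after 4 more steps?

The position changes by (+6, -6, +3) every step.
step 5: a=36, b=-14, c=11 + (+6, -6, +3) → a=42, b=-20, c=14
step 6: a=42, b=-20, c=14 + (+6, -6, +3) → a=48, b=-26, c=17
step 7: a=48, b=-26, c=17 + (+6, -6, +3) → a=54, b=-32, c=20
step 8: a=54, b=-32, c=20 + (+6, -6, +3) → a=60, b=-38, c=23

a=60, b=-38, c=23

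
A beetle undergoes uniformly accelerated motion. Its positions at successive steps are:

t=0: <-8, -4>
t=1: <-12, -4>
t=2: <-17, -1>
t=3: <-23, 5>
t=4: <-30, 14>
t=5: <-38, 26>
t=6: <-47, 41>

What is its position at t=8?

<-68, 80>

Taking differences between consecutive positions: <-4, +0>, <-5, +3>, <-6, +6>, <-7, +9>, <-8, +12>, <-9, +15>. These grow by <-1, +3> each step.
step 7: <-47, 41> + <-10, +18> → <-57, 59>
step 8: <-57, 59> + <-11, +21> → <-68, 80>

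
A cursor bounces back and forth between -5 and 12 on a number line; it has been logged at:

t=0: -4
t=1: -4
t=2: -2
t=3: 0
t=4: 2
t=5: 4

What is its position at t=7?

8

The value reflects between -5 and 12, moving 2 per step.
  step 6: 4 → 6
  step 7: 6 → 8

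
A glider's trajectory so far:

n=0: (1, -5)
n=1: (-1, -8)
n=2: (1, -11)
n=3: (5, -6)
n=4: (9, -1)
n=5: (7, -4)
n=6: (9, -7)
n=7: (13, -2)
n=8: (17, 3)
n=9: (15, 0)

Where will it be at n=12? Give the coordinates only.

The moves between consecutive positions are (-2, -3), (+2, -3), (+4, +5), (+4, +5), (-2, -3), (+2, -3), (+4, +5), (+4, +5), (-2, -3); they repeat the 4-cycle [(-2, -3), (+2, -3), (+4, +5), (+4, +5)].
step 10: apply (+2, -3) → (17, -3)
step 11: apply (+4, +5) → (21, 2)
step 12: apply (+4, +5) → (25, 7)

(25, 7)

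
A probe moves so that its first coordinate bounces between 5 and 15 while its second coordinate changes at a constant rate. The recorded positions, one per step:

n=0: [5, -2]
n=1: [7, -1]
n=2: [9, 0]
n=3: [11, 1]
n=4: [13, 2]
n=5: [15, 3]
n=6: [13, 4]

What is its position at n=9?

The first coordinate travels 2 per step and bounces off the walls at 5 and 15.
  step 7: 13 → 11
  step 8: 11 → 9
  step 9: 9 → 7
The second coordinate changes by +1 each step: at step 9 it is 7.

[7, 7]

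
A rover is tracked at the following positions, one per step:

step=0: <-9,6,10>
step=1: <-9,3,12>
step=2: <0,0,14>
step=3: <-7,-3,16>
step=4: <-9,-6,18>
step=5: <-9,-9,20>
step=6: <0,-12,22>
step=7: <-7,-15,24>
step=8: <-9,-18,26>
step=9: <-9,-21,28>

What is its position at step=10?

<0,-24,30>

First: cycles through -9, -9, 0, -7 every 4 steps. Step 10 lands at position 2 of the cycle → 0.
Second: linear, -3 per step → -24 at step 10.
Third: linear, +2 per step → 30 at step 10.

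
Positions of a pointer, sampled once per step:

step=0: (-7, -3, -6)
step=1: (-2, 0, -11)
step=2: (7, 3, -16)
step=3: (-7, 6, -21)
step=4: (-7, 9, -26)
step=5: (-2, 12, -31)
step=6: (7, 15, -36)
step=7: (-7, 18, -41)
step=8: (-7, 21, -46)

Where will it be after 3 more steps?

(-7, 30, -61)

The first coordinate repeats the cycle [-7, -2, 7, -7] with period 4; step 11 mod 4 = 3, giving -7.
The second coordinate changes by +3 each step, so at step 11 it is -3 + 11·(3) = 30.
The third coordinate changes by -5 each step, so at step 11 it is -6 + 11·(-5) = -61.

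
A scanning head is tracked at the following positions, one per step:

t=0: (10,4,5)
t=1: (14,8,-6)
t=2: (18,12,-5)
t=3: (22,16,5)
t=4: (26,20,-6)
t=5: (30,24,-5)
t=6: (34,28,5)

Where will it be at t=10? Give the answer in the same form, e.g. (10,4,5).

(50,44,-6)

First: linear, +4 per step → 50 at step 10.
Second: linear, +4 per step → 44 at step 10.
Third: cycles through 5, -6, -5 every 3 steps. Step 10 lands at position 1 of the cycle → -6.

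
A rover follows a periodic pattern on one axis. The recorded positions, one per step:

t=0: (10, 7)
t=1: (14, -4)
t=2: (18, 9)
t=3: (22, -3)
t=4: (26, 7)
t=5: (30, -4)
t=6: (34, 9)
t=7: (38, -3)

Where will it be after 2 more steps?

The first coordinate changes by +4 each step, so at step 9 it is 10 + 9·(4) = 46.
The second coordinate repeats the cycle [7, -4, 9, -3] with period 4; step 9 mod 4 = 1, giving -4.

(46, -4)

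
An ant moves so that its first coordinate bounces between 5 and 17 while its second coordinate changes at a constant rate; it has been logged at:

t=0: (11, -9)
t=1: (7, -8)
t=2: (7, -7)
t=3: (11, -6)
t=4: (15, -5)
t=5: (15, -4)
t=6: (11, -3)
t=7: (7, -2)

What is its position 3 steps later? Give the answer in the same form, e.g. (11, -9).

(15, 1)

The first coordinate reflects between 5 and 17, moving 4 per step.
  step 8: 7 → 7
  step 9: 7 → 11
  step 10: 11 → 15
The second coordinate changes by +1 each step: at step 10 it is 1.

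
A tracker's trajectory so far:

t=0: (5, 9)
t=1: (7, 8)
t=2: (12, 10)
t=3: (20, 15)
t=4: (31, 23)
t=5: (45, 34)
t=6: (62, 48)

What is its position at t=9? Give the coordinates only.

(131, 108)

First differences are (+2, -1), (+5, +2), (+8, +5), (+11, +8), (+14, +11), (+17, +14); their common second difference is (+3, +3) (constant acceleration).
step 7: (62, 48) + (+20, +17) → (82, 65)
step 8: (82, 65) + (+23, +20) → (105, 85)
step 9: (105, 85) + (+26, +23) → (131, 108)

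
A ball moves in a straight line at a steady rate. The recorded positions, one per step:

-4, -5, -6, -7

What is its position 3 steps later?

-10

The position changes by -1 every step.
step 4: -7 − 1 → -8
step 5: -8 − 1 → -9
step 6: -9 − 1 → -10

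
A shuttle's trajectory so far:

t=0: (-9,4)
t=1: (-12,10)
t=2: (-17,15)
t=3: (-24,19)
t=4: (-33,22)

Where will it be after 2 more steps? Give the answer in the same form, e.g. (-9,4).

Taking differences between consecutive positions: (-3,+6), (-5,+5), (-7,+4), (-9,+3). These grow by (-2,-1) each step.
step 5: (-33,22) + (-11,+2) → (-44,24)
step 6: (-44,24) + (-13,+1) → (-57,25)

(-57,25)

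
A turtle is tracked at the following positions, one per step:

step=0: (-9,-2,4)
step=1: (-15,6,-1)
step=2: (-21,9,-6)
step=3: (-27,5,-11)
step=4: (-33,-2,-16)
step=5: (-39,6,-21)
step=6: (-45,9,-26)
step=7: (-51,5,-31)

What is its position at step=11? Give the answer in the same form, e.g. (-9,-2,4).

(-75,5,-51)

The first coordinate changes by -6 each step, so at step 11 it is -9 + 11·(-6) = -75.
The second coordinate repeats the cycle [-2, 6, 9, 5] with period 4; step 11 mod 4 = 3, giving 5.
The third coordinate changes by -5 each step, so at step 11 it is 4 + 11·(-5) = -51.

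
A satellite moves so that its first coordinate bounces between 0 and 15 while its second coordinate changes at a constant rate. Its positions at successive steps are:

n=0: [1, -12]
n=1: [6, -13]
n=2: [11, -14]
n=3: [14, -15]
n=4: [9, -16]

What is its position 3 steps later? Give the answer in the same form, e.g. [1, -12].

[6, -19]

The first coordinate reflects between 0 and 15, moving 5 per step.
  step 5: 9 → 4
  step 6: 4 → 1
  step 7: 1 → 6
The second coordinate changes by -1 each step: at step 7 it is -19.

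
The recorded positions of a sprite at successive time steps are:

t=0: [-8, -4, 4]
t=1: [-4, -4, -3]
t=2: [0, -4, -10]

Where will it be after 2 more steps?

The position changes by [+4, +0, -7] every step.
step 3: [0, -4, -10] + [+4, +0, -7] → [4, -4, -17]
step 4: [4, -4, -17] + [+4, +0, -7] → [8, -4, -24]

[8, -4, -24]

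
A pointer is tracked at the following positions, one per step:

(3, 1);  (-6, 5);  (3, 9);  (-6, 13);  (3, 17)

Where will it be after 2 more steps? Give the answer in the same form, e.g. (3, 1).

The first coordinate repeats the cycle [3, -6] with period 2; step 6 mod 2 = 0, giving 3.
The second coordinate changes by +4 each step, so at step 6 it is 1 + 6·(4) = 25.

(3, 25)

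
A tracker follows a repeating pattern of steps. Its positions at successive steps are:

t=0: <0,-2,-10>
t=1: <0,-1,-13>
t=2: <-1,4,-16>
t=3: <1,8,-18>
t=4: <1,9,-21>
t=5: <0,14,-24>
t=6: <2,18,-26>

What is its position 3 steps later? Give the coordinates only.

Differencing gives <+0,+1,-3>, <-1,+5,-3>, <+2,+4,-2>, <+0,+1,-3>, <-1,+5,-3>, <+2,+4,-2>. This is the pattern <+0,+1,-3>, <-1,+5,-3>, <+2,+4,-2> repeated.
step 7: apply <+0,+1,-3> → <2,19,-29>
step 8: apply <-1,+5,-3> → <1,24,-32>
step 9: apply <+2,+4,-2> → <3,28,-34>

<3,28,-34>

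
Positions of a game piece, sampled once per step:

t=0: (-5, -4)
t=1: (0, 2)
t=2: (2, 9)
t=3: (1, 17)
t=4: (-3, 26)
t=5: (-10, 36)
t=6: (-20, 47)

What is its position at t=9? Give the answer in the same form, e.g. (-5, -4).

(-68, 86)

Taking differences between consecutive positions: (+5, +6), (+2, +7), (-1, +8), (-4, +9), (-7, +10), (-10, +11). These grow by (-3, +1) each step.
step 7: (-20, 47) + (-13, +12) → (-33, 59)
step 8: (-33, 59) + (-16, +13) → (-49, 72)
step 9: (-49, 72) + (-19, +14) → (-68, 86)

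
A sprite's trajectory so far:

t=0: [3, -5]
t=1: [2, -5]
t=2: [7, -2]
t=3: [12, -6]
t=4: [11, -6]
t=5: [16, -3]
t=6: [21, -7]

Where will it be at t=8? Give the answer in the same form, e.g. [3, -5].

[25, -4]

Differencing gives [-1, +0], [+5, +3], [+5, -4], [-1, +0], [+5, +3], [+5, -4]. This is the pattern [-1, +0], [+5, +3], [+5, -4] repeated.
step 7: apply [-1, +0] → [20, -7]
step 8: apply [+5, +3] → [25, -4]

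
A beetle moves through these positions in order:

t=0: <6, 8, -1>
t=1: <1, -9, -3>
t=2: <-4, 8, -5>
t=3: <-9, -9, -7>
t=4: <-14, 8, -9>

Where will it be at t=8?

<-34, 8, -17>

First: linear, -5 per step → -34 at step 8.
Second: cycles through 8, -9 every 2 steps. Step 8 lands at position 0 of the cycle → 8.
Third: linear, -2 per step → -17 at step 8.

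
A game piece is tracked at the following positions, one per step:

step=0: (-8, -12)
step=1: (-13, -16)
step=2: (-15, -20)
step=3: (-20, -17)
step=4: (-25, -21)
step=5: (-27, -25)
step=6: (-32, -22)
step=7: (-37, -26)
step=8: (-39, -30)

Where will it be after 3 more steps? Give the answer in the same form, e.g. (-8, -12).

(-51, -35)

The moves between consecutive positions are (-5, -4), (-2, -4), (-5, +3), (-5, -4), (-2, -4), (-5, +3), (-5, -4), (-2, -4); they repeat the 3-cycle [(-5, -4), (-2, -4), (-5, +3)].
step 9: apply (-5, +3) → (-44, -27)
step 10: apply (-5, -4) → (-49, -31)
step 11: apply (-2, -4) → (-51, -35)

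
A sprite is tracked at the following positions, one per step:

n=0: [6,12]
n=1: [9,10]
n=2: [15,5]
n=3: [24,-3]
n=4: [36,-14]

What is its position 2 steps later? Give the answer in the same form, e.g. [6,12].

[69,-45]

Taking differences between consecutive positions: [+3,-2], [+6,-5], [+9,-8], [+12,-11]. These grow by [+3,-3] each step.
step 5: [36,-14] + [+15,-14] → [51,-28]
step 6: [51,-28] + [+18,-17] → [69,-45]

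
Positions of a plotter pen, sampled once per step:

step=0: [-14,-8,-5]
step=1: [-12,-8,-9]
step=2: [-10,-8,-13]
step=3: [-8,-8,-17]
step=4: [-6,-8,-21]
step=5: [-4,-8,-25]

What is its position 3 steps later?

The position changes by [+2,+0,-4] every step.
step 6: [-4,-8,-25] + [+2,+0,-4] → [-2,-8,-29]
step 7: [-2,-8,-29] + [+2,+0,-4] → [0,-8,-33]
step 8: [0,-8,-33] + [+2,+0,-4] → [2,-8,-37]

[2,-8,-37]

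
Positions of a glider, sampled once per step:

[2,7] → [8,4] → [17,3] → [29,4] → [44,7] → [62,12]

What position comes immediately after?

Successive displacements: [+6,-3], [+9,-1], [+12,+1], [+15,+3], [+18,+5] — each changes by [+3,+2].
step 6: [62,12] + [+21,+7] → [83,19]

[83,19]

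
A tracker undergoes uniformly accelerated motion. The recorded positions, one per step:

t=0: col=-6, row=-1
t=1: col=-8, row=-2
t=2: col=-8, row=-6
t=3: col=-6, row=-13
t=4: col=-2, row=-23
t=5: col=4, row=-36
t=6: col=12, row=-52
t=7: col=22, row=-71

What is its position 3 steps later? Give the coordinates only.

Taking differences between consecutive positions: (-2, -1), (+0, -4), (+2, -7), (+4, -10), (+6, -13), (+8, -16), (+10, -19). These grow by (+2, -3) each step.
step 8: col=22, row=-71 + (+12, -22) → col=34, row=-93
step 9: col=34, row=-93 + (+14, -25) → col=48, row=-118
step 10: col=48, row=-118 + (+16, -28) → col=64, row=-146

col=64, row=-146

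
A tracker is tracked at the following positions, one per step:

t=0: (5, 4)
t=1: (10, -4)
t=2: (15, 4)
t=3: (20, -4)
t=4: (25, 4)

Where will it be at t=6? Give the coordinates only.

First: linear, +5 per step → 35 at step 6.
Second: cycles through 4, -4 every 2 steps. Step 6 lands at position 0 of the cycle → 4.

(35, 4)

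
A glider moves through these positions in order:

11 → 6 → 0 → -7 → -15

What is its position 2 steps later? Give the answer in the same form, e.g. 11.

Successive displacements: -5, -6, -7, -8 — each changes by -1.
step 5: -15 − 9 → -24
step 6: -24 − 10 → -34

-34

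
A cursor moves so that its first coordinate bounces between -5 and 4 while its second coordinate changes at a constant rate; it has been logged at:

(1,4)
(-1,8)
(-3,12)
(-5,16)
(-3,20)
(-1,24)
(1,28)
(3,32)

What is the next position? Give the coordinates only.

(3,36)

The first coordinate travels 2 per step and bounces off the walls at -5 and 4.
  step 8: 3 → 3
The second coordinate changes by +4 each step: at step 8 it is 36.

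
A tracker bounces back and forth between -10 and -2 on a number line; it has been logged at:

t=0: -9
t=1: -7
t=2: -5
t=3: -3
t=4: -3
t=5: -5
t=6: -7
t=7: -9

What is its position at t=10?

-5

The value reflects between -10 and -2, moving 2 per step.
  step 8: -9 → -9
  step 9: -9 → -7
  step 10: -7 → -5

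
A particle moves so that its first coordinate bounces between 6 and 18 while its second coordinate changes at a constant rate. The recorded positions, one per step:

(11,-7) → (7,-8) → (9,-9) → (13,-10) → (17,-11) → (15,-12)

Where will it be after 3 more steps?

The first coordinate reflects between 6 and 18, moving 4 per step.
  step 6: 15 → 11
  step 7: 11 → 7
  step 8: 7 → 9
The second coordinate changes by -1 each step: at step 8 it is -15.

(9,-15)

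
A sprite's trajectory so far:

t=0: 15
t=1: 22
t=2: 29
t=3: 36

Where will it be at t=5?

50

Each step adds +7 to the position.
step 4: 36 + 7 → 43
step 5: 43 + 7 → 50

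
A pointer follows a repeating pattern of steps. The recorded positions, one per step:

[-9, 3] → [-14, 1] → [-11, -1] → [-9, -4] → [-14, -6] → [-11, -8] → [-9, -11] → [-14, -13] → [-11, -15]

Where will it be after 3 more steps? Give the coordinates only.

[-11, -22]

Differencing gives [-5, -2], [+3, -2], [+2, -3], [-5, -2], [+3, -2], [+2, -3], [-5, -2], [+3, -2]. This is the pattern [-5, -2], [+3, -2], [+2, -3] repeated.
step 9: apply [+2, -3] → [-9, -18]
step 10: apply [-5, -2] → [-14, -20]
step 11: apply [+3, -2] → [-11, -22]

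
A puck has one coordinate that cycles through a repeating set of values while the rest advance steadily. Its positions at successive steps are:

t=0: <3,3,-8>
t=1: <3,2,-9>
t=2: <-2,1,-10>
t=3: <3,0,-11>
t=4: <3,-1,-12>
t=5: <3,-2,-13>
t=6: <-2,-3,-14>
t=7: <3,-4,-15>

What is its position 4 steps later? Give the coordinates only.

First: cycles through 3, 3, -2, 3 every 4 steps. Step 11 lands at position 3 of the cycle → 3.
Second: linear, -1 per step → -8 at step 11.
Third: linear, -1 per step → -19 at step 11.

<3,-8,-19>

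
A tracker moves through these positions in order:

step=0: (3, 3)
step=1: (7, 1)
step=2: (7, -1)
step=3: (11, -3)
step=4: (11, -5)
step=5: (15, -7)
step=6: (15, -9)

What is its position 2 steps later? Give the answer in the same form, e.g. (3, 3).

(19, -13)

Differencing gives (+4, -2), (+0, -2), (+4, -2), (+0, -2), (+4, -2), (+0, -2). This is the pattern (+4, -2), (+0, -2) repeated.
step 7: apply (+4, -2) → (19, -11)
step 8: apply (+0, -2) → (19, -13)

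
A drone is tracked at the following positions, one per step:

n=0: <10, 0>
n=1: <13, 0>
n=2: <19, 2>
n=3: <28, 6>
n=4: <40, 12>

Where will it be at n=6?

<73, 30>

Taking differences between consecutive positions: <+3, +0>, <+6, +2>, <+9, +4>, <+12, +6>. These grow by <+3, +2> each step.
step 5: <40, 12> + <+15, +8> → <55, 20>
step 6: <55, 20> + <+18, +10> → <73, 30>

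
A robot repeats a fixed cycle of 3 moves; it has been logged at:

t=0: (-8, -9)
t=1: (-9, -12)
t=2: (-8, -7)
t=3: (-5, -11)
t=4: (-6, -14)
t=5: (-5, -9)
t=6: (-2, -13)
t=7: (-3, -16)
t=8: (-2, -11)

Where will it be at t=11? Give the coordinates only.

Step-to-step displacements: (-1, -3), (+1, +5), (+3, -4), (-1, -3), (+1, +5), (+3, -4), (-1, -3), (+1, +5) — a repeating cycle of length 3.
step 9: apply (+3, -4) → (1, -15)
step 10: apply (-1, -3) → (0, -18)
step 11: apply (+1, +5) → (1, -13)

(1, -13)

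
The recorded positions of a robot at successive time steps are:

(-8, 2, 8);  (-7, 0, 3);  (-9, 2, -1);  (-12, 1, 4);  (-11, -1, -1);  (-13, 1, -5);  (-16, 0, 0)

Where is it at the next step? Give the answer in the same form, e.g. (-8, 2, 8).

Differencing gives (+1, -2, -5), (-2, +2, -4), (-3, -1, +5), (+1, -2, -5), (-2, +2, -4), (-3, -1, +5). This is the pattern (+1, -2, -5), (-2, +2, -4), (-3, -1, +5) repeated.
step 7: apply (+1, -2, -5) → (-15, -2, -5)

(-15, -2, -5)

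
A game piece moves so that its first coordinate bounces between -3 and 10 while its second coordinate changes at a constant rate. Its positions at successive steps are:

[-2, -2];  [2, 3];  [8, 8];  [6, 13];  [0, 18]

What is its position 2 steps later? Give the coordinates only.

The first coordinate travels 6 per step and bounces off the walls at -3 and 10.
  step 5: 0 → 0
  step 6: 0 → 6
The second coordinate changes by +5 each step: at step 6 it is 28.

[6, 28]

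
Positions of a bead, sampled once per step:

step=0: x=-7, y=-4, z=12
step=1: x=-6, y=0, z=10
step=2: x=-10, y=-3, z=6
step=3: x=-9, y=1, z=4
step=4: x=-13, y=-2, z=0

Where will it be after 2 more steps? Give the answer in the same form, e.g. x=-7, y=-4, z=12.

x=-16, y=-1, z=-6

The moves between consecutive positions are (+1,+4,-2), (-4,-3,-4), (+1,+4,-2), (-4,-3,-4); they repeat the 2-cycle [(+1,+4,-2), (-4,-3,-4)].
step 5: apply (+1,+4,-2) → x=-12, y=2, z=-2
step 6: apply (-4,-3,-4) → x=-16, y=-1, z=-6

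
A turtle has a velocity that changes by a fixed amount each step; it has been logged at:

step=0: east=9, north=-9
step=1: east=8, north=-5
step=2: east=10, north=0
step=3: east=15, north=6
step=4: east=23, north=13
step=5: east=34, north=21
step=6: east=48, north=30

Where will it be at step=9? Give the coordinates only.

east=108, north=63

Taking differences between consecutive positions: (-1, +4), (+2, +5), (+5, +6), (+8, +7), (+11, +8), (+14, +9). These grow by (+3, +1) each step.
step 7: east=48, north=30 + (+17, +10) → east=65, north=40
step 8: east=65, north=40 + (+20, +11) → east=85, north=51
step 9: east=85, north=51 + (+23, +12) → east=108, north=63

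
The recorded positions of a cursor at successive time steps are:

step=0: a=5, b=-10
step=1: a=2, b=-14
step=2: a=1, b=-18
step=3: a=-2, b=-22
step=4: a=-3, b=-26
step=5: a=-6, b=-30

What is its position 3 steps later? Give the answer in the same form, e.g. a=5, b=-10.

Step-to-step displacements: (-3, -4), (-1, -4), (-3, -4), (-1, -4), (-3, -4) — a repeating cycle of length 2.
step 6: apply (-1, -4) → a=-7, b=-34
step 7: apply (-3, -4) → a=-10, b=-38
step 8: apply (-1, -4) → a=-11, b=-42

a=-11, b=-42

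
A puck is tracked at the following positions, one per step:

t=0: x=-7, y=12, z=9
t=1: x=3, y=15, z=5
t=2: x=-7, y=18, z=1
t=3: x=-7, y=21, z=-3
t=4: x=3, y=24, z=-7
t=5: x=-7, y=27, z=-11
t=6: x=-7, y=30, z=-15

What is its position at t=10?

x=3, y=42, z=-31

X: cycles through -7, 3, -7 every 3 steps. Step 10 lands at position 1 of the cycle → 3.
Y: linear, +3 per step → 42 at step 10.
Z: linear, -4 per step → -31 at step 10.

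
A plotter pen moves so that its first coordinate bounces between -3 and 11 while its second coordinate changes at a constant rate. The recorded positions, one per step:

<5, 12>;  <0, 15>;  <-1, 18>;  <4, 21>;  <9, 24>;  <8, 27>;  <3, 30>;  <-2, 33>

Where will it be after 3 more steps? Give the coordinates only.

<11, 42>

The first coordinate reflects between -3 and 11, moving 5 per step.
  step 8: -2 → 1
  step 9: 1 → 6
  step 10: 6 → 11
The second coordinate changes by +3 each step: at step 10 it is 42.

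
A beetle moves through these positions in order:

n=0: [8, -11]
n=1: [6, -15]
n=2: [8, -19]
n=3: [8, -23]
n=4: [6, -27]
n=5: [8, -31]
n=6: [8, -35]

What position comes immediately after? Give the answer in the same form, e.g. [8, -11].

First: cycles through 8, 6, 8 every 3 steps. Step 7 lands at position 1 of the cycle → 6.
Second: linear, -4 per step → -39 at step 7.

[6, -39]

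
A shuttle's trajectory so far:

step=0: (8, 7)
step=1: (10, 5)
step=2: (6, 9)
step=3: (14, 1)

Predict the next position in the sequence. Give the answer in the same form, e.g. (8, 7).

Consecutive displacements (+2, -2), (-4, +4), (+8, -8) scale by a factor of -2 each step.
step 4: (14, 1) + (-16, +16) → (-2, 17)

(-2, 17)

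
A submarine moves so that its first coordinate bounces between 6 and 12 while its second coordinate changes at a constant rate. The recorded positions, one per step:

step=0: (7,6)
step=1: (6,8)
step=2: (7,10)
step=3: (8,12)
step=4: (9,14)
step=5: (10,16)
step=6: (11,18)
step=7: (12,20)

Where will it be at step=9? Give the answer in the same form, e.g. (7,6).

The first coordinate reflects between 6 and 12, moving 1 per step.
  step 8: 12 → 11
  step 9: 11 → 10
The second coordinate changes by +2 each step: at step 9 it is 24.

(10,24)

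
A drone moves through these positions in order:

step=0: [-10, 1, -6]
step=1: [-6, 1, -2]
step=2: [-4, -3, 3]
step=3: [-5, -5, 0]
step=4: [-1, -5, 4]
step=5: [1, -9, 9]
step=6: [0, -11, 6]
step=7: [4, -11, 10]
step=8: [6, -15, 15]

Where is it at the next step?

The moves between consecutive positions are [+4, +0, +4], [+2, -4, +5], [-1, -2, -3], [+4, +0, +4], [+2, -4, +5], [-1, -2, -3], [+4, +0, +4], [+2, -4, +5]; they repeat the 3-cycle [[+4, +0, +4], [+2, -4, +5], [-1, -2, -3]].
step 9: apply [-1, -2, -3] → [5, -17, 12]

[5, -17, 12]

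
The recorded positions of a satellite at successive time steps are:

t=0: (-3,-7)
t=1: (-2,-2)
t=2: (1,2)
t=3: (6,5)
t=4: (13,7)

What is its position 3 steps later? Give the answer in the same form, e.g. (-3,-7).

(46,7)

Successive displacements: (+1,+5), (+3,+4), (+5,+3), (+7,+2) — each changes by (+2,-1).
step 5: (13,7) + (+9,+1) → (22,8)
step 6: (22,8) + (+11,+0) → (33,8)
step 7: (33,8) + (+13,-1) → (46,7)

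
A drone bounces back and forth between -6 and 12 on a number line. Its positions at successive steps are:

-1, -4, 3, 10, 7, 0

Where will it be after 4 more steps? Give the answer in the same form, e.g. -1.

The value reflects between -6 and 12, moving 7 per step.
  step 6: 0 → -5
  step 7: -5 → 2
  step 8: 2 → 9
  step 9: 9 → 8

8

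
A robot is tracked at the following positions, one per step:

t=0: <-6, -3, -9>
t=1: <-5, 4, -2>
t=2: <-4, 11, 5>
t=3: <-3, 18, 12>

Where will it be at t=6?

<0, 39, 33>

The position changes by <+1, +7, +7> every step.
step 4: <-3, 18, 12> + <+1, +7, +7> → <-2, 25, 19>
step 5: <-2, 25, 19> + <+1, +7, +7> → <-1, 32, 26>
step 6: <-1, 32, 26> + <+1, +7, +7> → <0, 39, 33>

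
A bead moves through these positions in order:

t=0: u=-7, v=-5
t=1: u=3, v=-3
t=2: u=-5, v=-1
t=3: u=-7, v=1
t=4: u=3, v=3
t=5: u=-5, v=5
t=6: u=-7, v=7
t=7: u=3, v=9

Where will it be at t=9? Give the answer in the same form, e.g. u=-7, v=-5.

The u coordinate repeats the cycle [-7, 3, -5] with period 3; step 9 mod 3 = 0, giving -7.
The v coordinate changes by +2 each step, so at step 9 it is -5 + 9·(2) = 13.

u=-7, v=13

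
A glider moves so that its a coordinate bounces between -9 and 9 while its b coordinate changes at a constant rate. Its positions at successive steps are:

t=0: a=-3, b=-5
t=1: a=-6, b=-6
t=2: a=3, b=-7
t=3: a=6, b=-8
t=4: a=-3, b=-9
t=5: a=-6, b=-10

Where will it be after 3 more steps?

a=-3, b=-13

The a coordinate travels 9 per step and bounces off the walls at -9 and 9.
  step 6: -6 → 3
  step 7: 3 → 6
  step 8: 6 → -3
The b coordinate changes by -1 each step: at step 8 it is -13.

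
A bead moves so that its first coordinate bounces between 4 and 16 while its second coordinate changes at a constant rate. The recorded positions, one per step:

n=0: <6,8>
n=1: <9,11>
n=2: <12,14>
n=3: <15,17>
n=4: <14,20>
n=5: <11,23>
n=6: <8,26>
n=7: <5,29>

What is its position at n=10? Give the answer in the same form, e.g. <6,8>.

The first coordinate reflects between 4 and 16, moving 3 per step.
  step 8: 5 → 6
  step 9: 6 → 9
  step 10: 9 → 12
The second coordinate changes by +3 each step: at step 10 it is 38.

<12,38>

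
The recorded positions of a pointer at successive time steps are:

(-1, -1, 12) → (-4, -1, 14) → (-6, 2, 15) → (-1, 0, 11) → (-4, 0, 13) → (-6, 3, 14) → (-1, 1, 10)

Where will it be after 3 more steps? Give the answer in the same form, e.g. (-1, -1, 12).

(-1, 2, 9)

Differencing gives (-3, +0, +2), (-2, +3, +1), (+5, -2, -4), (-3, +0, +2), (-2, +3, +1), (+5, -2, -4). This is the pattern (-3, +0, +2), (-2, +3, +1), (+5, -2, -4) repeated.
step 7: apply (-3, +0, +2) → (-4, 1, 12)
step 8: apply (-2, +3, +1) → (-6, 4, 13)
step 9: apply (+5, -2, -4) → (-1, 2, 9)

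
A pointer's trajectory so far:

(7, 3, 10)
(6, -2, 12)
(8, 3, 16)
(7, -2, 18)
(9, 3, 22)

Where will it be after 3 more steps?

(9, -2, 30)

Step-to-step displacements: (-1, -5, +2), (+2, +5, +4), (-1, -5, +2), (+2, +5, +4) — a repeating cycle of length 2.
step 5: apply (-1, -5, +2) → (8, -2, 24)
step 6: apply (+2, +5, +4) → (10, 3, 28)
step 7: apply (-1, -5, +2) → (9, -2, 30)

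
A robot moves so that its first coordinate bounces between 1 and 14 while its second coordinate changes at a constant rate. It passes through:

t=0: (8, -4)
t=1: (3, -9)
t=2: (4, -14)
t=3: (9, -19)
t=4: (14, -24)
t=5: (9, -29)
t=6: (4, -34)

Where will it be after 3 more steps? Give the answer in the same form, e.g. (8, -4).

The first coordinate reflects between 1 and 14, moving 5 per step.
  step 7: 4 → 3
  step 8: 3 → 8
  step 9: 8 → 13
The second coordinate changes by -5 each step: at step 9 it is -49.

(13, -49)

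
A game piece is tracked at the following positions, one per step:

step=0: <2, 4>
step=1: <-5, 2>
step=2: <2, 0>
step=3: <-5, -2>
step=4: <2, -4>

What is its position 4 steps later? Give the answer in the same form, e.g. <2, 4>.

The first coordinate repeats the cycle [2, -5] with period 2; step 8 mod 2 = 0, giving 2.
The second coordinate changes by -2 each step, so at step 8 it is 4 + 8·(-2) = -12.

<2, -12>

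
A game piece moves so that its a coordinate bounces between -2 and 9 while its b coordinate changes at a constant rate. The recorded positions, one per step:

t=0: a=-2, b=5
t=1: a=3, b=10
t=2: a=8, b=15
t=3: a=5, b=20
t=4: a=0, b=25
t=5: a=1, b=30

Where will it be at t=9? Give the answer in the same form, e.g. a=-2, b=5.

a=-1, b=50

The a coordinate reflects between -2 and 9, moving 5 per step.
  step 6: 1 → 6
  step 7: 6 → 7
  step 8: 7 → 2
  step 9: 2 → -1
The b coordinate changes by +5 each step: at step 9 it is 50.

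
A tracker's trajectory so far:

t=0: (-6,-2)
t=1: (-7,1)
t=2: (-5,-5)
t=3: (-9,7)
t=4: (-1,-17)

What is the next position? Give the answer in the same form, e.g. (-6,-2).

Step-to-step displacements: (-1,+3), (+2,-6), (-4,+12), (+8,-24); each is -2× the previous.
step 5: (-1,-17) + (-16,+48) → (-17,31)

(-17,31)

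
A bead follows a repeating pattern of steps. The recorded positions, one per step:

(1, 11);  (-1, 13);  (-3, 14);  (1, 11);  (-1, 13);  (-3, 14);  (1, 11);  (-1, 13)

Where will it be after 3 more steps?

Step-to-step displacements: (-2, +2), (-2, +1), (+4, -3), (-2, +2), (-2, +1), (+4, -3), (-2, +2) — a repeating cycle of length 3.
step 8: apply (-2, +1) → (-3, 14)
step 9: apply (+4, -3) → (1, 11)
step 10: apply (-2, +2) → (-1, 13)

(-1, 13)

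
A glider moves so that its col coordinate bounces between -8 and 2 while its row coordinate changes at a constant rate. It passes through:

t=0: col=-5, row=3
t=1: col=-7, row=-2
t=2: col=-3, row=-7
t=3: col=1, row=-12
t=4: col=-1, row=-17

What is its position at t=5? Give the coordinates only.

col=-5, row=-22

The col coordinate reflects between -8 and 2, moving 4 per step.
  step 5: -1 → -5
The row coordinate changes by -5 each step: at step 5 it is -22.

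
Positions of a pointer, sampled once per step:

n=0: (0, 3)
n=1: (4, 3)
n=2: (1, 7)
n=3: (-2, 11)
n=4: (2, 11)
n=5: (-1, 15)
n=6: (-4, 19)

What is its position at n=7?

Step-to-step displacements: (+4, +0), (-3, +4), (-3, +4), (+4, +0), (-3, +4), (-3, +4) — a repeating cycle of length 3.
step 7: apply (+4, +0) → (0, 19)

(0, 19)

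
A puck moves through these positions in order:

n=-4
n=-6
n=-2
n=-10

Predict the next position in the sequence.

n=6

Consecutive displacements -2, +4, -8 scale by a factor of -2 each step.
step 4: -10 + 16 → n=6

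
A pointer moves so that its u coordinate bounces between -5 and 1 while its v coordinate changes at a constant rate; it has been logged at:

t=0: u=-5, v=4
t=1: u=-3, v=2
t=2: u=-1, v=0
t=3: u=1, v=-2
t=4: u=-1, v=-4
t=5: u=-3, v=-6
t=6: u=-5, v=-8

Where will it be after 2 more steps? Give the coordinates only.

The u coordinate travels 2 per step and bounces off the walls at -5 and 1.
  step 7: -5 → -3
  step 8: -3 → -1
The v coordinate changes by -2 each step: at step 8 it is -12.

u=-1, v=-12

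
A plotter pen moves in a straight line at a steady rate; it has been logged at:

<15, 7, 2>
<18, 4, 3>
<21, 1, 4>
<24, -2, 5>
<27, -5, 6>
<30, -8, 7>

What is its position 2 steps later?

Each step adds <+3, -3, +1> to the position.
step 6: <30, -8, 7> + <+3, -3, +1> → <33, -11, 8>
step 7: <33, -11, 8> + <+3, -3, +1> → <36, -14, 9>

<36, -14, 9>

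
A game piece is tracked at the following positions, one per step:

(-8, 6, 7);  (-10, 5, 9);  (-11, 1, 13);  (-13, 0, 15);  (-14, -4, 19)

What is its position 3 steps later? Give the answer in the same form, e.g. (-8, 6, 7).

Step-to-step displacements: (-2, -1, +2), (-1, -4, +4), (-2, -1, +2), (-1, -4, +4) — a repeating cycle of length 2.
step 5: apply (-2, -1, +2) → (-16, -5, 21)
step 6: apply (-1, -4, +4) → (-17, -9, 25)
step 7: apply (-2, -1, +2) → (-19, -10, 27)

(-19, -10, 27)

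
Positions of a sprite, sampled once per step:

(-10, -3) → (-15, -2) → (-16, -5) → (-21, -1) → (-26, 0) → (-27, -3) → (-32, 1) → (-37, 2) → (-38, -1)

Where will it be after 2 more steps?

(-48, 4)

The moves between consecutive positions are (-5, +1), (-1, -3), (-5, +4), (-5, +1), (-1, -3), (-5, +4), (-5, +1), (-1, -3); they repeat the 3-cycle [(-5, +1), (-1, -3), (-5, +4)].
step 9: apply (-5, +4) → (-43, 3)
step 10: apply (-5, +1) → (-48, 4)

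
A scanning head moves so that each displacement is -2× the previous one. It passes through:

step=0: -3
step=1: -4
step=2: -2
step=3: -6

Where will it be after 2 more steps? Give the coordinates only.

-14

Step-to-step displacements: -1, +2, -4; each is -2× the previous.
step 4: -6 + 8 → 2
step 5: 2 − 16 → -14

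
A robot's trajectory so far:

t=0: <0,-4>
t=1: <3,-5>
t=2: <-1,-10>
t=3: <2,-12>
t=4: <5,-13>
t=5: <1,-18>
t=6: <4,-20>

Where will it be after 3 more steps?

<6,-28>

Step-to-step displacements: <+3,-1>, <-4,-5>, <+3,-2>, <+3,-1>, <-4,-5>, <+3,-2> — a repeating cycle of length 3.
step 7: apply <+3,-1> → <7,-21>
step 8: apply <-4,-5> → <3,-26>
step 9: apply <+3,-2> → <6,-28>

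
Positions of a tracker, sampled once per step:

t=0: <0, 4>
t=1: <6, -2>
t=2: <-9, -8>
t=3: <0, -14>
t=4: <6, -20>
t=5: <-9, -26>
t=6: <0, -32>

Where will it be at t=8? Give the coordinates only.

<-9, -44>

First: cycles through 0, 6, -9 every 3 steps. Step 8 lands at position 2 of the cycle → -9.
Second: linear, -6 per step → -44 at step 8.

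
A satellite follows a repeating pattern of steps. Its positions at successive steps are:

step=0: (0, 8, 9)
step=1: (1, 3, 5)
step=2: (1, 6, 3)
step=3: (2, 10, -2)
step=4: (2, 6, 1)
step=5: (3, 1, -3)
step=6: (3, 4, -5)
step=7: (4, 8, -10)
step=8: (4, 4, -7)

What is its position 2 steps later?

(5, 2, -13)

Differencing gives (+1, -5, -4), (+0, +3, -2), (+1, +4, -5), (+0, -4, +3), (+1, -5, -4), (+0, +3, -2), (+1, +4, -5), (+0, -4, +3). This is the pattern (+1, -5, -4), (+0, +3, -2), (+1, +4, -5), (+0, -4, +3) repeated.
step 9: apply (+1, -5, -4) → (5, -1, -11)
step 10: apply (+0, +3, -2) → (5, 2, -13)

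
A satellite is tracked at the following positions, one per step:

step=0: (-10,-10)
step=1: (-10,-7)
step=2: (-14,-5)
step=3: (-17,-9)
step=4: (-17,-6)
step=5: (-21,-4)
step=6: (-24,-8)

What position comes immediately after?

Step-to-step displacements: (+0,+3), (-4,+2), (-3,-4), (+0,+3), (-4,+2), (-3,-4) — a repeating cycle of length 3.
step 7: apply (+0,+3) → (-24,-5)

(-24,-5)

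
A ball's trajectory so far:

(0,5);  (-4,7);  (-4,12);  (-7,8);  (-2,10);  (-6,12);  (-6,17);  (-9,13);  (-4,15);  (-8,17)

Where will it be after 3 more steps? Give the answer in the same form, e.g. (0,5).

Step-to-step displacements: (-4,+2), (+0,+5), (-3,-4), (+5,+2), (-4,+2), (+0,+5), (-3,-4), (+5,+2), (-4,+2) — a repeating cycle of length 4.
step 10: apply (+0,+5) → (-8,22)
step 11: apply (-3,-4) → (-11,18)
step 12: apply (+5,+2) → (-6,20)

(-6,20)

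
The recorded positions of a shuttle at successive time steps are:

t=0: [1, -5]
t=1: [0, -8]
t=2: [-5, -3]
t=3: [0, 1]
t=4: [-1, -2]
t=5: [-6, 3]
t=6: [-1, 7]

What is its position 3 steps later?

The moves between consecutive positions are [-1, -3], [-5, +5], [+5, +4], [-1, -3], [-5, +5], [+5, +4]; they repeat the 3-cycle [[-1, -3], [-5, +5], [+5, +4]].
step 7: apply [-1, -3] → [-2, 4]
step 8: apply [-5, +5] → [-7, 9]
step 9: apply [+5, +4] → [-2, 13]

[-2, 13]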